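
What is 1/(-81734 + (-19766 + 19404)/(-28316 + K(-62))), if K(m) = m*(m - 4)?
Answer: -12112/989962027 ≈ -1.2235e-5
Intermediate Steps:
K(m) = m*(-4 + m)
1/(-81734 + (-19766 + 19404)/(-28316 + K(-62))) = 1/(-81734 + (-19766 + 19404)/(-28316 - 62*(-4 - 62))) = 1/(-81734 - 362/(-28316 - 62*(-66))) = 1/(-81734 - 362/(-28316 + 4092)) = 1/(-81734 - 362/(-24224)) = 1/(-81734 - 362*(-1/24224)) = 1/(-81734 + 181/12112) = 1/(-989962027/12112) = -12112/989962027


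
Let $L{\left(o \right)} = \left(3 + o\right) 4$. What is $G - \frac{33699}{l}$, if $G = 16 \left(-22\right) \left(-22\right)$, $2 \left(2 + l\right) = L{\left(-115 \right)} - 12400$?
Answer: $\frac{16598881}{2142} \approx 7749.2$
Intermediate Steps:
$L{\left(o \right)} = 12 + 4 o$
$l = -6426$ ($l = -2 + \frac{\left(12 + 4 \left(-115\right)\right) - 12400}{2} = -2 + \frac{\left(12 - 460\right) - 12400}{2} = -2 + \frac{-448 - 12400}{2} = -2 + \frac{1}{2} \left(-12848\right) = -2 - 6424 = -6426$)
$G = 7744$ ($G = \left(-352\right) \left(-22\right) = 7744$)
$G - \frac{33699}{l} = 7744 - \frac{33699}{-6426} = 7744 - 33699 \left(- \frac{1}{6426}\right) = 7744 - - \frac{11233}{2142} = 7744 + \frac{11233}{2142} = \frac{16598881}{2142}$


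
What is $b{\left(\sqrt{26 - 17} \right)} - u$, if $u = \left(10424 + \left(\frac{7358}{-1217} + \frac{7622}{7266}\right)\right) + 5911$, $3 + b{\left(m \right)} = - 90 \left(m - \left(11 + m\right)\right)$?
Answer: $- \frac{67836955001}{4421361} \approx -15343.0$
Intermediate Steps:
$b{\left(m \right)} = 987$ ($b{\left(m \right)} = -3 - 90 \left(m - \left(11 + m\right)\right) = -3 - -990 = -3 + 990 = 987$)
$u = \frac{72200838308}{4421361}$ ($u = \left(10424 + \left(7358 \left(- \frac{1}{1217}\right) + 7622 \cdot \frac{1}{7266}\right)\right) + 5911 = \left(10424 + \left(- \frac{7358}{1217} + \frac{3811}{3633}\right)\right) + 5911 = \left(10424 - \frac{22093627}{4421361}\right) + 5911 = \frac{46066173437}{4421361} + 5911 = \frac{72200838308}{4421361} \approx 16330.0$)
$b{\left(\sqrt{26 - 17} \right)} - u = 987 - \frac{72200838308}{4421361} = - \frac{67836955001}{4421361}$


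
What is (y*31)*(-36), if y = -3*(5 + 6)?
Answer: 36828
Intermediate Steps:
y = -33 (y = -3*11 = -33)
(y*31)*(-36) = -33*31*(-36) = -1023*(-36) = 36828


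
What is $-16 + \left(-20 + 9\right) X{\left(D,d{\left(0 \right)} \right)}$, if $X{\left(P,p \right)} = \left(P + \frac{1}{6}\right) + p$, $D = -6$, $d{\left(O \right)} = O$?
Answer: $\frac{289}{6} \approx 48.167$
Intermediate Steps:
$X{\left(P,p \right)} = \frac{1}{6} + P + p$ ($X{\left(P,p \right)} = \left(P + \frac{1}{6}\right) + p = \left(\frac{1}{6} + P\right) + p = \frac{1}{6} + P + p$)
$-16 + \left(-20 + 9\right) X{\left(D,d{\left(0 \right)} \right)} = -16 + \left(-20 + 9\right) \left(\frac{1}{6} - 6 + 0\right) = -16 - - \frac{385}{6} = -16 + \frac{385}{6} = \frac{289}{6}$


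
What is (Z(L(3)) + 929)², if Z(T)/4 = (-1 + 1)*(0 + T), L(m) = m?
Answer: 863041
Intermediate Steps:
Z(T) = 0 (Z(T) = 4*((-1 + 1)*(0 + T)) = 4*(0*T) = 4*0 = 0)
(Z(L(3)) + 929)² = (0 + 929)² = 929² = 863041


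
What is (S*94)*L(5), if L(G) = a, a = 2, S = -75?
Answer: -14100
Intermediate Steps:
L(G) = 2
(S*94)*L(5) = -75*94*2 = -7050*2 = -14100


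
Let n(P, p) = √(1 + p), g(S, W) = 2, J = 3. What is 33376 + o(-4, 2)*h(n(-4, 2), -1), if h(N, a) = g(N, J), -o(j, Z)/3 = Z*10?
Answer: 33256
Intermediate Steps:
o(j, Z) = -30*Z (o(j, Z) = -3*Z*10 = -30*Z)
h(N, a) = 2
33376 + o(-4, 2)*h(n(-4, 2), -1) = 33376 - 30*2*2 = 33376 - 60*2 = 33376 - 120 = 33256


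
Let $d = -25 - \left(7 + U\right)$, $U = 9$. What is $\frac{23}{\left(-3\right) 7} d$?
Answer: $\frac{943}{21} \approx 44.905$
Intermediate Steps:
$d = -41$ ($d = -25 - \left(7 + 9\right) = -25 - 16 = -41$)
$\frac{23}{\left(-3\right) 7} d = \frac{23}{\left(-3\right) 7} \left(-41\right) = \frac{23}{-21} \left(-41\right) = 23 \left(- \frac{1}{21}\right) \left(-41\right) = \left(- \frac{23}{21}\right) \left(-41\right) = \frac{943}{21}$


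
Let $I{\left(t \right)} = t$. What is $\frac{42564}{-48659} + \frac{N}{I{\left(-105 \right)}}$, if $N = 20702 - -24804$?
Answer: $- \frac{2218745674}{5109195} \approx -434.27$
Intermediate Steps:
$N = 45506$ ($N = 20702 + 24804 = 45506$)
$\frac{42564}{-48659} + \frac{N}{I{\left(-105 \right)}} = \frac{42564}{-48659} + \frac{45506}{-105} = 42564 \left(- \frac{1}{48659}\right) + 45506 \left(- \frac{1}{105}\right) = - \frac{42564}{48659} - \frac{45506}{105} = - \frac{2218745674}{5109195}$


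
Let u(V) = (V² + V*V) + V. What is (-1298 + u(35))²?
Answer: 1408969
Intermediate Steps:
u(V) = V + 2*V² (u(V) = (V² + V²) + V = 2*V² + V = V + 2*V²)
(-1298 + u(35))² = (-1298 + 35*(1 + 2*35))² = (-1298 + 35*(1 + 70))² = (-1298 + 35*71)² = (-1298 + 2485)² = 1187² = 1408969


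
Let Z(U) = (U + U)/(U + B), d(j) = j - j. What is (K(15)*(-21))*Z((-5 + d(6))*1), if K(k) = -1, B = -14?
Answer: 210/19 ≈ 11.053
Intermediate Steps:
d(j) = 0
Z(U) = 2*U/(-14 + U) (Z(U) = (U + U)/(U - 14) = (2*U)/(-14 + U) = 2*U/(-14 + U))
(K(15)*(-21))*Z((-5 + d(6))*1) = (-1*(-21))*(2*((-5 + 0)*1)/(-14 + (-5 + 0)*1)) = 21*(2*(-5*1)/(-14 - 5*1)) = 21*(2*(-5)/(-14 - 5)) = 21*(2*(-5)/(-19)) = 21*(2*(-5)*(-1/19)) = 21*(10/19) = 210/19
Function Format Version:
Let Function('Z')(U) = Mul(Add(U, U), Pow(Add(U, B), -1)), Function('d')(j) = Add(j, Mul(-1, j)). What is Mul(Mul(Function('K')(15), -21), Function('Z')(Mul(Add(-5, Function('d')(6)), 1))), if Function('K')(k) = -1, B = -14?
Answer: Rational(210, 19) ≈ 11.053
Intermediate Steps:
Function('d')(j) = 0
Function('Z')(U) = Mul(2, U, Pow(Add(-14, U), -1)) (Function('Z')(U) = Mul(Add(U, U), Pow(Add(U, -14), -1)) = Mul(Mul(2, U), Pow(Add(-14, U), -1)) = Mul(2, U, Pow(Add(-14, U), -1)))
Mul(Mul(Function('K')(15), -21), Function('Z')(Mul(Add(-5, Function('d')(6)), 1))) = Mul(Mul(-1, -21), Mul(2, Mul(Add(-5, 0), 1), Pow(Add(-14, Mul(Add(-5, 0), 1)), -1))) = Mul(21, Mul(2, Mul(-5, 1), Pow(Add(-14, Mul(-5, 1)), -1))) = Mul(21, Mul(2, -5, Pow(Add(-14, -5), -1))) = Mul(21, Mul(2, -5, Pow(-19, -1))) = Mul(21, Mul(2, -5, Rational(-1, 19))) = Mul(21, Rational(10, 19)) = Rational(210, 19)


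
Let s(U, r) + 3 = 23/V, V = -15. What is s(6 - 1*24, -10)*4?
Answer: -272/15 ≈ -18.133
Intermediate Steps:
s(U, r) = -68/15 (s(U, r) = -3 + 23/(-15) = -3 + 23*(-1/15) = -3 - 23/15 = -68/15)
s(6 - 1*24, -10)*4 = -68/15*4 = -272/15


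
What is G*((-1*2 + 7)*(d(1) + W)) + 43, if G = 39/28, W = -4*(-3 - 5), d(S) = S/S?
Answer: 7639/28 ≈ 272.82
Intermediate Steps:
d(S) = 1
W = 32 (W = -4*(-8) = 32)
G = 39/28 (G = 39*(1/28) = 39/28 ≈ 1.3929)
G*((-1*2 + 7)*(d(1) + W)) + 43 = 39*((-1*2 + 7)*(1 + 32))/28 + 43 = 39*((-2 + 7)*33)/28 + 43 = 39*(5*33)/28 + 43 = (39/28)*165 + 43 = 6435/28 + 43 = 7639/28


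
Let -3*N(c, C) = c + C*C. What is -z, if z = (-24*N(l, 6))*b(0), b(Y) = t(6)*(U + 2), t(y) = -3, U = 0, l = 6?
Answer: 2016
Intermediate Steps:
N(c, C) = -c/3 - C²/3 (N(c, C) = -(c + C*C)/3 = -(c + C²)/3 = -c/3 - C²/3)
b(Y) = -6 (b(Y) = -3*(0 + 2) = -3*2 = -6)
z = -2016 (z = -24*(-⅓*6 - ⅓*6²)*(-6) = -24*(-2 - ⅓*36)*(-6) = -24*(-2 - 12)*(-6) = -24*(-14)*(-6) = 336*(-6) = -2016)
-z = -1*(-2016) = 2016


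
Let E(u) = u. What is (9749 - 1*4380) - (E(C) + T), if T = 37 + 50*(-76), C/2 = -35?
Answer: 9202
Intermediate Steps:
C = -70 (C = 2*(-35) = -70)
T = -3763 (T = 37 - 3800 = -3763)
(9749 - 1*4380) - (E(C) + T) = (9749 - 1*4380) - (-70 - 3763) = (9749 - 4380) - 1*(-3833) = 5369 + 3833 = 9202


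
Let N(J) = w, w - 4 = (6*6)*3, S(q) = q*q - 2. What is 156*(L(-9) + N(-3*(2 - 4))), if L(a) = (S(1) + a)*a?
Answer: 31512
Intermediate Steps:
S(q) = -2 + q² (S(q) = q² - 2 = -2 + q²)
w = 112 (w = 4 + (6*6)*3 = 4 + 36*3 = 4 + 108 = 112)
L(a) = a*(-1 + a) (L(a) = ((-2 + 1²) + a)*a = ((-2 + 1) + a)*a = (-1 + a)*a = a*(-1 + a))
N(J) = 112
156*(L(-9) + N(-3*(2 - 4))) = 156*(-9*(-1 - 9) + 112) = 156*(-9*(-10) + 112) = 156*(90 + 112) = 156*202 = 31512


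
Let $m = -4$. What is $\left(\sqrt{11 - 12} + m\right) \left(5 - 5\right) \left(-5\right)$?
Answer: $0$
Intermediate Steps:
$\left(\sqrt{11 - 12} + m\right) \left(5 - 5\right) \left(-5\right) = \left(\sqrt{11 - 12} - 4\right) \left(5 - 5\right) \left(-5\right) = \left(\sqrt{-1} - 4\right) 0 \left(-5\right) = \left(i - 4\right) 0 = \left(-4 + i\right) 0 = 0$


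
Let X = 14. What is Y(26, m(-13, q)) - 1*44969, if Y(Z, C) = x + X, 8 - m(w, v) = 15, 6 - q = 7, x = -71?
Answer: -45026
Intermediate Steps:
q = -1 (q = 6 - 1*7 = 6 - 7 = -1)
m(w, v) = -7 (m(w, v) = 8 - 1*15 = 8 - 15 = -7)
Y(Z, C) = -57 (Y(Z, C) = -71 + 14 = -57)
Y(26, m(-13, q)) - 1*44969 = -57 - 1*44969 = -57 - 44969 = -45026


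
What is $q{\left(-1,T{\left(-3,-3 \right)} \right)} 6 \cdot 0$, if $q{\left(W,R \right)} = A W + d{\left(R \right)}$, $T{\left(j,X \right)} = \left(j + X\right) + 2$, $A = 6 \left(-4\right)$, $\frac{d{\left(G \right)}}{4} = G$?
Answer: $0$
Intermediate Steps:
$d{\left(G \right)} = 4 G$
$A = -24$
$T{\left(j,X \right)} = 2 + X + j$ ($T{\left(j,X \right)} = \left(X + j\right) + 2 = 2 + X + j$)
$q{\left(W,R \right)} = - 24 W + 4 R$
$q{\left(-1,T{\left(-3,-3 \right)} \right)} 6 \cdot 0 = \left(\left(-24\right) \left(-1\right) + 4 \left(2 - 3 - 3\right)\right) 6 \cdot 0 = \left(24 + 4 \left(-4\right)\right) 6 \cdot 0 = \left(24 - 16\right) 6 \cdot 0 = 8 \cdot 6 \cdot 0 = 48 \cdot 0 = 0$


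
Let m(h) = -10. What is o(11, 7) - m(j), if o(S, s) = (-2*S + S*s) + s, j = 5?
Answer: 72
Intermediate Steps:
o(S, s) = s - 2*S + S*s
o(11, 7) - m(j) = (7 - 2*11 + 11*7) - 1*(-10) = (7 - 22 + 77) + 10 = 62 + 10 = 72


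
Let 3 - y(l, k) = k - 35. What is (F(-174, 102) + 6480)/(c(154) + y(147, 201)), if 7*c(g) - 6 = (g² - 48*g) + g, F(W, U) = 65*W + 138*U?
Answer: 966/229 ≈ 4.2183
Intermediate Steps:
y(l, k) = 38 - k (y(l, k) = 3 - (k - 35) = 3 - (-35 + k) = 3 + (35 - k) = 38 - k)
c(g) = 6/7 - 47*g/7 + g²/7 (c(g) = 6/7 + ((g² - 48*g) + g)/7 = 6/7 + (g² - 47*g)/7 = 6/7 + (-47*g/7 + g²/7) = 6/7 - 47*g/7 + g²/7)
(F(-174, 102) + 6480)/(c(154) + y(147, 201)) = ((65*(-174) + 138*102) + 6480)/((6/7 - 47/7*154 + (⅐)*154²) + (38 - 1*201)) = ((-11310 + 14076) + 6480)/((6/7 - 1034 + (⅐)*23716) + (38 - 201)) = (2766 + 6480)/((6/7 - 1034 + 3388) - 163) = 9246/(16484/7 - 163) = 9246/(15343/7) = 9246*(7/15343) = 966/229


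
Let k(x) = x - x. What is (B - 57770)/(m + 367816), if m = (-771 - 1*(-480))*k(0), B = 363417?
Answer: 13289/15992 ≈ 0.83098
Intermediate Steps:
k(x) = 0
m = 0 (m = (-771 - 1*(-480))*0 = (-771 + 480)*0 = -291*0 = 0)
(B - 57770)/(m + 367816) = (363417 - 57770)/(0 + 367816) = 305647/367816 = 305647*(1/367816) = 13289/15992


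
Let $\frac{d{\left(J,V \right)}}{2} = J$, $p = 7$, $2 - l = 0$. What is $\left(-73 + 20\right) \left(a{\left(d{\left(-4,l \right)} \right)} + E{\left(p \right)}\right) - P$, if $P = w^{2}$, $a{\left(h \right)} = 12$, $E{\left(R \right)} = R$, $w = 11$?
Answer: $-1128$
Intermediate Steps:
$l = 2$ ($l = 2 - 0 = 2 + 0 = 2$)
$d{\left(J,V \right)} = 2 J$
$P = 121$ ($P = 11^{2} = 121$)
$\left(-73 + 20\right) \left(a{\left(d{\left(-4,l \right)} \right)} + E{\left(p \right)}\right) - P = \left(-73 + 20\right) \left(12 + 7\right) - 121 = \left(-53\right) 19 - 121 = -1007 - 121 = -1128$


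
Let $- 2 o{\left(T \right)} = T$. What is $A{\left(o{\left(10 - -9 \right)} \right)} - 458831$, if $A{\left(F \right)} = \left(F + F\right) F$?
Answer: $- \frac{917301}{2} \approx -4.5865 \cdot 10^{5}$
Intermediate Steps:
$o{\left(T \right)} = - \frac{T}{2}$
$A{\left(F \right)} = 2 F^{2}$ ($A{\left(F \right)} = 2 F F = 2 F^{2}$)
$A{\left(o{\left(10 - -9 \right)} \right)} - 458831 = 2 \left(- \frac{10 - -9}{2}\right)^{2} - 458831 = 2 \left(- \frac{10 + 9}{2}\right)^{2} - 458831 = 2 \left(\left(- \frac{1}{2}\right) 19\right)^{2} - 458831 = 2 \left(- \frac{19}{2}\right)^{2} - 458831 = 2 \cdot \frac{361}{4} - 458831 = \frac{361}{2} - 458831 = - \frac{917301}{2}$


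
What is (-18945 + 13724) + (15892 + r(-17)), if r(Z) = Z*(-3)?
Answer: 10722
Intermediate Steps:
r(Z) = -3*Z
(-18945 + 13724) + (15892 + r(-17)) = (-18945 + 13724) + (15892 - 3*(-17)) = -5221 + (15892 + 51) = -5221 + 15943 = 10722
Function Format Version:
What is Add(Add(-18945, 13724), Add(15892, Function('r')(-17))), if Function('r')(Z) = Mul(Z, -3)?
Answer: 10722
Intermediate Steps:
Function('r')(Z) = Mul(-3, Z)
Add(Add(-18945, 13724), Add(15892, Function('r')(-17))) = Add(Add(-18945, 13724), Add(15892, Mul(-3, -17))) = Add(-5221, Add(15892, 51)) = Add(-5221, 15943) = 10722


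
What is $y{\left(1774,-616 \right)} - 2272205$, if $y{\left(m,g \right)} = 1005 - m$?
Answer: $-2272974$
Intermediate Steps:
$y{\left(1774,-616 \right)} - 2272205 = \left(1005 - 1774\right) - 2272205 = -769 - 2272205 = -2272974$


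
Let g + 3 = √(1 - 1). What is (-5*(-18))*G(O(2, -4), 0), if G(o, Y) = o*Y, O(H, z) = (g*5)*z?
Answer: 0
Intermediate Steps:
g = -3 (g = -3 + √(1 - 1) = -3 + √0 = -3 + 0 = -3)
O(H, z) = -15*z (O(H, z) = (-3*5)*z = -15*z)
G(o, Y) = Y*o
(-5*(-18))*G(O(2, -4), 0) = (-5*(-18))*(0*(-15*(-4))) = 90*(0*60) = 90*0 = 0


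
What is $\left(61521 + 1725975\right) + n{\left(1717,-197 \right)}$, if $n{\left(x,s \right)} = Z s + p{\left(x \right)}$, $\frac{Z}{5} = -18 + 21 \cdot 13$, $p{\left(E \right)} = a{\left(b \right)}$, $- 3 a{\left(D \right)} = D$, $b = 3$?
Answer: $1536320$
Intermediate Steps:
$a{\left(D \right)} = - \frac{D}{3}$
$p{\left(E \right)} = -1$ ($p{\left(E \right)} = \left(- \frac{1}{3}\right) 3 = -1$)
$Z = 1275$ ($Z = 5 \left(-18 + 21 \cdot 13\right) = 5 \left(-18 + 273\right) = 5 \cdot 255 = 1275$)
$n{\left(x,s \right)} = -1 + 1275 s$ ($n{\left(x,s \right)} = 1275 s - 1 = -1 + 1275 s$)
$\left(61521 + 1725975\right) + n{\left(1717,-197 \right)} = \left(61521 + 1725975\right) + \left(-1 + 1275 \left(-197\right)\right) = 1787496 - 251176 = 1536320$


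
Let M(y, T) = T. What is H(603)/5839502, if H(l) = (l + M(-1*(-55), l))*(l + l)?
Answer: 727218/2919751 ≈ 0.24907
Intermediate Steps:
H(l) = 4*l**2 (H(l) = (l + l)*(l + l) = (2*l)*(2*l) = 4*l**2)
H(603)/5839502 = (4*603**2)/5839502 = (4*363609)*(1/5839502) = 1454436*(1/5839502) = 727218/2919751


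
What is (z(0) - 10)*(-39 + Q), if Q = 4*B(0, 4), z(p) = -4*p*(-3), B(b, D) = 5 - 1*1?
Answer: 230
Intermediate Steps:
B(b, D) = 4 (B(b, D) = 5 - 1 = 4)
z(p) = 12*p
Q = 16 (Q = 4*4 = 16)
(z(0) - 10)*(-39 + Q) = (12*0 - 10)*(-39 + 16) = (0 - 10)*(-23) = -10*(-23) = 230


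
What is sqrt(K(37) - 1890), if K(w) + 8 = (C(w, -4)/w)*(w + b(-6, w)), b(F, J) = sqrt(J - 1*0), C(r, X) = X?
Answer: sqrt(-2603838 - 148*sqrt(37))/37 ≈ 43.619*I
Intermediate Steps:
b(F, J) = sqrt(J) (b(F, J) = sqrt(J + 0) = sqrt(J))
K(w) = -8 - 4*(w + sqrt(w))/w (K(w) = -8 + (-4/w)*(w + sqrt(w)) = -8 - 4*(w + sqrt(w))/w)
sqrt(K(37) - 1890) = sqrt((-12 - 4*sqrt(37)/37) - 1890) = sqrt(-1902 - 4*sqrt(37)/37)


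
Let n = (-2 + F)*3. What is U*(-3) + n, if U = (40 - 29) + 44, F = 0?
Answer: -171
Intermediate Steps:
U = 55 (U = 11 + 44 = 55)
n = -6 (n = (-2 + 0)*3 = -2*3 = -6)
U*(-3) + n = 55*(-3) - 6 = -165 - 6 = -171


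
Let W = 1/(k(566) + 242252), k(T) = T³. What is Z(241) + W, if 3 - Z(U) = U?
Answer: -43212172023/181563748 ≈ -238.00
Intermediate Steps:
Z(U) = 3 - U
W = 1/181563748 (W = 1/(566³ + 242252) = 1/(181321496 + 242252) = 1/181563748 ≈ 5.5077e-9)
Z(241) + W = (3 - 1*241) + 1/181563748 = (3 - 241) + 1/181563748 = -238 + 1/181563748 = -43212172023/181563748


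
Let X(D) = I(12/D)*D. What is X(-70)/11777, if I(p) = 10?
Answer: -700/11777 ≈ -0.059438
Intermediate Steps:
X(D) = 10*D
X(-70)/11777 = (10*(-70))/11777 = -700*1/11777 = -700/11777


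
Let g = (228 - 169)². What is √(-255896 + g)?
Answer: I*√252415 ≈ 502.41*I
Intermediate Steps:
g = 3481 (g = 59² = 3481)
√(-255896 + g) = √(-255896 + 3481) = √(-252415) = I*√252415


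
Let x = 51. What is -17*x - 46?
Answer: -913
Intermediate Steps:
-17*x - 46 = -17*51 - 46 = -867 - 46 = -913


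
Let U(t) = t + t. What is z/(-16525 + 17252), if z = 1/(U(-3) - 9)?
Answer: -1/10905 ≈ -9.1701e-5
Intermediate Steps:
U(t) = 2*t
z = -1/15 (z = 1/(2*(-3) - 9) = 1/(-6 - 9) = 1/(-15) = -1/15 ≈ -0.066667)
z/(-16525 + 17252) = -1/15/(-16525 + 17252) = -1/15/727 = (1/727)*(-1/15) = -1/10905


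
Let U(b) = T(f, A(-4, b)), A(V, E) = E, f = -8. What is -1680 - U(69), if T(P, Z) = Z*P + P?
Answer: -1120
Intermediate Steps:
T(P, Z) = P + P*Z (T(P, Z) = P*Z + P = P + P*Z)
U(b) = -8 - 8*b (U(b) = -8*(1 + b) = -8 - 8*b)
-1680 - U(69) = -1680 - (-8 - 8*69) = -1680 - (-8 - 552) = -1680 - 1*(-560) = -1680 + 560 = -1120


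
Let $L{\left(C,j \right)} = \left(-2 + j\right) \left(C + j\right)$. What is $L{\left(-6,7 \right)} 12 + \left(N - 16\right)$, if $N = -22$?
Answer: $22$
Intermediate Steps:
$L{\left(-6,7 \right)} 12 + \left(N - 16\right) = \left(7^{2} - -12 - 14 - 42\right) 12 - 38 = \left(49 + 12 - 14 - 42\right) 12 - 38 = 5 \cdot 12 - 38 = 60 - 38 = 22$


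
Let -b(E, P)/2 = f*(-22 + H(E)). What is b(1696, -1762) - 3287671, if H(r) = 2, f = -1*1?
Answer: -3287711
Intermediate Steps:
f = -1
b(E, P) = -40 (b(E, P) = -(-2)*(-22 + 2) = -(-2)*(-20) = -2*20 = -40)
b(1696, -1762) - 3287671 = -40 - 3287671 = -3287711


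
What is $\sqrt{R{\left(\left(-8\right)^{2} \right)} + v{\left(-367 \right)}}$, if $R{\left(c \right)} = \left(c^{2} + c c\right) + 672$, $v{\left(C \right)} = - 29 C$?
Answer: $\sqrt{19507} \approx 139.67$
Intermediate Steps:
$R{\left(c \right)} = 672 + 2 c^{2}$ ($R{\left(c \right)} = \left(c^{2} + c^{2}\right) + 672 = 2 c^{2} + 672 = 672 + 2 c^{2}$)
$\sqrt{R{\left(\left(-8\right)^{2} \right)} + v{\left(-367 \right)}} = \sqrt{\left(672 + 2 \left(\left(-8\right)^{2}\right)^{2}\right) - -10643} = \sqrt{\left(672 + 2 \cdot 64^{2}\right) + 10643} = \sqrt{\left(672 + 2 \cdot 4096\right) + 10643} = \sqrt{\left(672 + 8192\right) + 10643} = \sqrt{8864 + 10643} = \sqrt{19507}$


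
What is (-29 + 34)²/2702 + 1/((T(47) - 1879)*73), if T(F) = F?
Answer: 1670349/180677336 ≈ 0.0092449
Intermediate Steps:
(-29 + 34)²/2702 + 1/((T(47) - 1879)*73) = (-29 + 34)²/2702 + 1/((47 - 1879)*73) = 5²*(1/2702) + (1/73)/(-1832) = 25*(1/2702) - 1/1832*1/73 = 25/2702 - 1/133736 = 1670349/180677336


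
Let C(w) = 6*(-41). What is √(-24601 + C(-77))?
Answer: I*√24847 ≈ 157.63*I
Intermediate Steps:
C(w) = -246
√(-24601 + C(-77)) = √(-24601 - 246) = √(-24847) = I*√24847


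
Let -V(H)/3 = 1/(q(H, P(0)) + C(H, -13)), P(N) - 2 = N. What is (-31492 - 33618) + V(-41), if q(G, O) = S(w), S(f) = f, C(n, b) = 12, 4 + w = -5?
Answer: -65111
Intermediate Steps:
w = -9 (w = -4 - 5 = -9)
P(N) = 2 + N
q(G, O) = -9
V(H) = -1 (V(H) = -3/(-9 + 12) = -3/3 = -3*1/3 = -1)
(-31492 - 33618) + V(-41) = (-31492 - 33618) - 1 = -65110 - 1 = -65111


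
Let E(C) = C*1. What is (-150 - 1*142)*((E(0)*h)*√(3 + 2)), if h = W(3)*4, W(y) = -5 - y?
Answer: 0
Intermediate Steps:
h = -32 (h = (-5 - 1*3)*4 = (-5 - 3)*4 = -8*4 = -32)
E(C) = C
(-150 - 1*142)*((E(0)*h)*√(3 + 2)) = (-150 - 1*142)*((0*(-32))*√(3 + 2)) = (-150 - 142)*(0*√5) = -292*0 = 0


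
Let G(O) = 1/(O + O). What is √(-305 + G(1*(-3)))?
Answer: I*√10986/6 ≈ 17.469*I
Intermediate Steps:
G(O) = 1/(2*O)
√(-305 + G(1*(-3))) = √(-305 + 1/(2*((1*(-3))))) = √(-305 + (½)/(-3)) = √(-305 + (½)*(-⅓)) = √(-305 - ⅙) = √(-1831/6) = I*√10986/6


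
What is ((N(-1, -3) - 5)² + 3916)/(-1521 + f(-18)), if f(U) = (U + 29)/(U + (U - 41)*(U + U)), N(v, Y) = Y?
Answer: -1676376/640643 ≈ -2.6167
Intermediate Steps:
f(U) = (29 + U)/(U + 2*U*(-41 + U)) (f(U) = (29 + U)/(U + (-41 + U)*(2*U)) = (29 + U)/(U + 2*U*(-41 + U)))
((N(-1, -3) - 5)² + 3916)/(-1521 + f(-18)) = ((-3 - 5)² + 3916)/(-1521 + (29 - 18)/((-18)*(-81 + 2*(-18)))) = ((-8)² + 3916)/(-1521 - 1/18*11/(-81 - 36)) = (64 + 3916)/(-1521 - 1/18*11/(-117)) = 3980/(-1521 - 1/18*(-1/117)*11) = 3980/(-1521 + 11/2106) = 3980/(-3203215/2106) = 3980*(-2106/3203215) = -1676376/640643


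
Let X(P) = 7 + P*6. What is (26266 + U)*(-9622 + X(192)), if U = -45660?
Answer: 164131422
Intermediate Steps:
X(P) = 7 + 6*P
(26266 + U)*(-9622 + X(192)) = (26266 - 45660)*(-9622 + (7 + 6*192)) = -19394*(-9622 + (7 + 1152)) = -19394*(-9622 + 1159) = -19394*(-8463) = 164131422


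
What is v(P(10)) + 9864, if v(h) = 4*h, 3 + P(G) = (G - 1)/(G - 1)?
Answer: 9856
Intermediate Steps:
P(G) = -2 (P(G) = -3 + (G - 1)/(G - 1) = -3 + (-1 + G)/(-1 + G) = -3 + 1 = -2)
v(P(10)) + 9864 = 4*(-2) + 9864 = -8 + 9864 = 9856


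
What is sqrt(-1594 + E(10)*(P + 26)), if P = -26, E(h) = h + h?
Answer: I*sqrt(1594) ≈ 39.925*I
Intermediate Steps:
E(h) = 2*h
sqrt(-1594 + E(10)*(P + 26)) = sqrt(-1594 + (2*10)*(-26 + 26)) = sqrt(-1594 + 20*0) = sqrt(-1594 + 0) = sqrt(-1594) = I*sqrt(1594)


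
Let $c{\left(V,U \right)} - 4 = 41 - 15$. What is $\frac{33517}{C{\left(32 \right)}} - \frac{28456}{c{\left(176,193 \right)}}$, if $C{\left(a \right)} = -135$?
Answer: $- \frac{161569}{135} \approx -1196.8$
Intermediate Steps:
$c{\left(V,U \right)} = 30$ ($c{\left(V,U \right)} = 4 + \left(41 - 15\right) = 4 + 26 = 30$)
$\frac{33517}{C{\left(32 \right)}} - \frac{28456}{c{\left(176,193 \right)}} = \frac{33517}{-135} - \frac{28456}{30} = 33517 \left(- \frac{1}{135}\right) - \frac{14228}{15} = - \frac{33517}{135} - \frac{14228}{15} = - \frac{161569}{135}$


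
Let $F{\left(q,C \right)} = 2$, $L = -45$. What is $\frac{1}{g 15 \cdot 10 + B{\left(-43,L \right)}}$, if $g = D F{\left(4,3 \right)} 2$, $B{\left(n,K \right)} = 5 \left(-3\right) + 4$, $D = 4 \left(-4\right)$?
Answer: $- \frac{1}{9611} \approx -0.00010405$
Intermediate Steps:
$D = -16$
$B{\left(n,K \right)} = -11$ ($B{\left(n,K \right)} = -15 + 4 = -11$)
$g = -64$ ($g = \left(-16\right) 2 \cdot 2 = \left(-32\right) 2 = -64$)
$\frac{1}{g 15 \cdot 10 + B{\left(-43,L \right)}} = \frac{1}{\left(-64\right) 15 \cdot 10 - 11} = \frac{1}{\left(-960\right) 10 - 11} = \frac{1}{-9600 - 11} = \frac{1}{-9611} = - \frac{1}{9611}$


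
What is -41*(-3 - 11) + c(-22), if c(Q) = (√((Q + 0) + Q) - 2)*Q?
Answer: 618 - 44*I*√11 ≈ 618.0 - 145.93*I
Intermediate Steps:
c(Q) = Q*(-2 + √2*√Q) (c(Q) = (√(Q + Q) - 2)*Q = (√(2*Q) - 2)*Q = (√2*√Q - 2)*Q = (-2 + √2*√Q)*Q = Q*(-2 + √2*√Q))
-41*(-3 - 11) + c(-22) = -41*(-3 - 11) + (-2*(-22) + √2*(-22)^(3/2)) = -41*(-14) + (44 + √2*(-22*I*√22)) = -41*(-14) + (44 - 44*I*√11) = 574 + (44 - 44*I*√11) = 618 - 44*I*√11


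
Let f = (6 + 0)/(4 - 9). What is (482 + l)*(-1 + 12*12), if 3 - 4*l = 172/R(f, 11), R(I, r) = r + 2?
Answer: 274241/4 ≈ 68560.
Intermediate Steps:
f = -6/5 (f = 6/(-5) = 6*(-1/5) = -6/5 ≈ -1.2000)
R(I, r) = 2 + r
l = -133/52 (l = 3/4 - 43/(2 + 11) = 3/4 - 43/13 = -133/52 ≈ -2.5577)
(482 + l)*(-1 + 12*12) = (482 - 133/52)*(-1 + 12*12) = 24931*(-1 + 144)/52 = (24931/52)*143 = 274241/4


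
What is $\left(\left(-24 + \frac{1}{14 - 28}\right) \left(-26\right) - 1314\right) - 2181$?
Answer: $- \frac{20084}{7} \approx -2869.1$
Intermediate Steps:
$\left(\left(-24 + \frac{1}{14 - 28}\right) \left(-26\right) - 1314\right) - 2181 = \left(\left(-24 + \frac{1}{-14}\right) \left(-26\right) - 1314\right) - 2181 = \left(\left(-24 - \frac{1}{14}\right) \left(-26\right) - 1314\right) - 2181 = \left(\left(- \frac{337}{14}\right) \left(-26\right) - 1314\right) - 2181 = \left(\frac{4381}{7} - 1314\right) - 2181 = - \frac{4817}{7} - 2181 = - \frac{20084}{7}$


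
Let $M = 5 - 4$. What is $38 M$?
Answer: $38$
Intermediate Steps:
$M = 1$ ($M = 5 - 4 = 1$)
$38 M = 38 \cdot 1 = 38$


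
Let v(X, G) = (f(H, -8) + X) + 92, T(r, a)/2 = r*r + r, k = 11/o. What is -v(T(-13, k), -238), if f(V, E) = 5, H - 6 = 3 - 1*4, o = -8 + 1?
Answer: -409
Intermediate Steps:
o = -7
H = 5 (H = 6 + (3 - 1*4) = 6 + (3 - 4) = 6 - 1 = 5)
k = -11/7 (k = 11/(-7) = 11*(-⅐) = -11/7 ≈ -1.5714)
T(r, a) = 2*r + 2*r² (T(r, a) = 2*(r*r + r) = 2*(r² + r) = 2*(r + r²) = 2*r + 2*r²)
v(X, G) = 97 + X (v(X, G) = (5 + X) + 92 = 97 + X)
-v(T(-13, k), -238) = -(97 + 2*(-13)*(1 - 13)) = -(97 + 2*(-13)*(-12)) = -(97 + 312) = -1*409 = -409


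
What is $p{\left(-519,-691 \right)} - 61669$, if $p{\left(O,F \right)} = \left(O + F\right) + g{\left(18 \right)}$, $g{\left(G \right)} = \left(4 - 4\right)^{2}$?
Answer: $-62879$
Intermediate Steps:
$g{\left(G \right)} = 0$ ($g{\left(G \right)} = 0^{2} = 0$)
$p{\left(O,F \right)} = F + O$ ($p{\left(O,F \right)} = \left(O + F\right) + 0 = \left(F + O\right) + 0 = F + O$)
$p{\left(-519,-691 \right)} - 61669 = \left(-691 - 519\right) - 61669 = -1210 - 61669 = -62879$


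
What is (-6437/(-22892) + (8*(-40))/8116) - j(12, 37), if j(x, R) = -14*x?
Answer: 7814471137/46447868 ≈ 168.24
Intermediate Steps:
(-6437/(-22892) + (8*(-40))/8116) - j(12, 37) = (-6437/(-22892) + (8*(-40))/8116) - (-14)*12 = (-6437*(-1/22892) - 320*1/8116) - 1*(-168) = (6437/22892 - 80/2029) + 168 = 11229313/46447868 + 168 = 7814471137/46447868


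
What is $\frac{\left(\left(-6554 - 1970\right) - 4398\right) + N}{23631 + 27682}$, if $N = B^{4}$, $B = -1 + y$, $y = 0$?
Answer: $- \frac{12921}{51313} \approx -0.25181$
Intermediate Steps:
$B = -1$ ($B = -1 + 0 = -1$)
$N = 1$ ($N = \left(-1\right)^{4} = 1$)
$\frac{\left(\left(-6554 - 1970\right) - 4398\right) + N}{23631 + 27682} = \frac{\left(\left(-6554 - 1970\right) - 4398\right) + 1}{23631 + 27682} = \frac{\left(-8524 - 4398\right) + 1}{51313} = \left(-12922 + 1\right) \frac{1}{51313} = \left(-12921\right) \frac{1}{51313} = - \frac{12921}{51313}$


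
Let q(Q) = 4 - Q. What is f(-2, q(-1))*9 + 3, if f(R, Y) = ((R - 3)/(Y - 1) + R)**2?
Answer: 1569/16 ≈ 98.063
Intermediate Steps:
f(R, Y) = (R + (-3 + R)/(-1 + Y))**2 (f(R, Y) = ((-3 + R)/(-1 + Y) + R)**2 = (R + (-3 + R)/(-1 + Y))**2)
f(-2, q(-1))*9 + 3 = ((-3 - 2*(4 - 1*(-1)))**2/(-1 + (4 - 1*(-1)))**2)*9 + 3 = ((-3 - 2*(4 + 1))**2/(-1 + (4 + 1))**2)*9 + 3 = ((-3 - 2*5)**2/(-1 + 5)**2)*9 + 3 = ((-3 - 10)**2/4**2)*9 + 3 = ((1/16)*(-13)**2)*9 + 3 = ((1/16)*169)*9 + 3 = (169/16)*9 + 3 = 1521/16 + 3 = 1569/16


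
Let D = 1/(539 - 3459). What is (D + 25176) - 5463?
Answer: 57561959/2920 ≈ 19713.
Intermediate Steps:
D = -1/2920 (D = 1/(-2920) = -1/2920 ≈ -0.00034247)
(D + 25176) - 5463 = (-1/2920 + 25176) - 5463 = 73513919/2920 - 5463 = 57561959/2920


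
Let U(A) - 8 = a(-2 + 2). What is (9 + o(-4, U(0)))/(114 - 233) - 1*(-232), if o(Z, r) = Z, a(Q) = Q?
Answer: 27603/119 ≈ 231.96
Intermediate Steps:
U(A) = 8 (U(A) = 8 + (-2 + 2) = 8 + 0 = 8)
(9 + o(-4, U(0)))/(114 - 233) - 1*(-232) = (9 - 4)/(114 - 233) - 1*(-232) = 5/(-119) + 232 = 5*(-1/119) + 232 = -5/119 + 232 = 27603/119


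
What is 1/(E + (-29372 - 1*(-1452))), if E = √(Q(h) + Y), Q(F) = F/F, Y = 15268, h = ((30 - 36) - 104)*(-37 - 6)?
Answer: -27920/779511131 - √15269/779511131 ≈ -3.5976e-5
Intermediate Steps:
h = 4730 (h = (-6 - 104)*(-43) = -110*(-43) = 4730)
Q(F) = 1
E = √15269 (E = √(1 + 15268) = √15269 ≈ 123.57)
1/(E + (-29372 - 1*(-1452))) = 1/(√15269 + (-29372 - 1*(-1452))) = 1/(√15269 + (-29372 + 1452)) = 1/(√15269 - 27920) = 1/(-27920 + √15269)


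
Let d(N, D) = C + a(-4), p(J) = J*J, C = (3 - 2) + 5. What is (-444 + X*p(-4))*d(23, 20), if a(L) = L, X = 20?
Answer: -248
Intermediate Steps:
C = 6 (C = 1 + 5 = 6)
p(J) = J²
d(N, D) = 2 (d(N, D) = 6 - 4 = 2)
(-444 + X*p(-4))*d(23, 20) = (-444 + 20*(-4)²)*2 = (-444 + 20*16)*2 = (-444 + 320)*2 = -124*2 = -248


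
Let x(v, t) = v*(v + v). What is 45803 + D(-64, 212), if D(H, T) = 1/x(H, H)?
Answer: 375218177/8192 ≈ 45803.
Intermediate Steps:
x(v, t) = 2*v² (x(v, t) = v*(2*v) = 2*v²)
D(H, T) = 1/(2*H²)
45803 + D(-64, 212) = 45803 + (½)/(-64)² = 45803 + (½)*(1/4096) = 45803 + 1/8192 = 375218177/8192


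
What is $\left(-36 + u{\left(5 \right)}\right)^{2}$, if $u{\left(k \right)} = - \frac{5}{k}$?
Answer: $1369$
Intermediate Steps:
$\left(-36 + u{\left(5 \right)}\right)^{2} = \left(-36 - \frac{5}{5}\right)^{2} = \left(-36 - 1\right)^{2} = \left(-37\right)^{2} = 1369$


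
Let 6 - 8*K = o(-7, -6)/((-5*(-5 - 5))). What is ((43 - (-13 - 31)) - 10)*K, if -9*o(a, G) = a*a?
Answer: 211673/3600 ≈ 58.798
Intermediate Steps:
o(a, G) = -a²/9 (o(a, G) = -a*a/9 = -a²/9)
K = 2749/3600 (K = ¾ - (-⅑*(-7)²)/(8*((-5*(-5 - 5)))) = ¾ - (-⅑*49)/(8*((-5*(-10)))) = ¾ - (-49)/(72*50) = ¾ - ⅛*(-49/450) = ¾ + 49/3600 = 2749/3600 ≈ 0.76361)
((43 - (-13 - 31)) - 10)*K = ((43 - (-13 - 31)) - 10)*(2749/3600) = ((43 - 1*(-44)) - 10)*(2749/3600) = ((43 + 44) - 10)*(2749/3600) = (87 - 10)*(2749/3600) = 77*(2749/3600) = 211673/3600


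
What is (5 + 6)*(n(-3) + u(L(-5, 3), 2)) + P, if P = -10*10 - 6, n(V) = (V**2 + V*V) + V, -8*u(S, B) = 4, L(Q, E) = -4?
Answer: 107/2 ≈ 53.500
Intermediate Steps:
u(S, B) = -1/2 (u(S, B) = -1/8*4 = -1/2)
n(V) = V + 2*V**2 (n(V) = (V**2 + V**2) + V = 2*V**2 + V = V + 2*V**2)
P = -106 (P = -100 - 6 = -106)
(5 + 6)*(n(-3) + u(L(-5, 3), 2)) + P = (5 + 6)*(-3*(1 + 2*(-3)) - 1/2) - 106 = 11*(-3*(1 - 6) - 1/2) - 106 = 11*(-3*(-5) - 1/2) - 106 = 11*(15 - 1/2) - 106 = 11*(29/2) - 106 = 319/2 - 106 = 107/2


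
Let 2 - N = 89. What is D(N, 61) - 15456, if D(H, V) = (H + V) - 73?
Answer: -15555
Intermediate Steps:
N = -87 (N = 2 - 1*89 = 2 - 89 = -87)
D(H, V) = -73 + H + V
D(N, 61) - 15456 = (-73 - 87 + 61) - 15456 = -99 - 15456 = -15555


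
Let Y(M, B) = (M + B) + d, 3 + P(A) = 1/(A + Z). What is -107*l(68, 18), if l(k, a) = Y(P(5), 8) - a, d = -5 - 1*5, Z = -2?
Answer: 7276/3 ≈ 2425.3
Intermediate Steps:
d = -10 (d = -5 - 5 = -10)
P(A) = -3 + 1/(-2 + A) (P(A) = -3 + 1/(A - 2) = -3 + 1/(-2 + A))
Y(M, B) = -10 + B + M (Y(M, B) = (M + B) - 10 = (B + M) - 10 = -10 + B + M)
l(k, a) = -14/3 - a (l(k, a) = (-10 + 8 + (7 - 3*5)/(-2 + 5)) - a = (-10 + 8 + (7 - 15)/3) - a = (-10 + 8 + (⅓)*(-8)) - a = (-10 + 8 - 8/3) - a = -14/3 - a)
-107*l(68, 18) = -107*(-14/3 - 1*18) = -107*(-14/3 - 18) = -107*(-68/3) = 7276/3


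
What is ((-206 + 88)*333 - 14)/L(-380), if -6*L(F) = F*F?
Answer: 29481/18050 ≈ 1.6333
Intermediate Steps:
L(F) = -F**2/6 (L(F) = -F*F/6 = -F**2/6)
((-206 + 88)*333 - 14)/L(-380) = ((-206 + 88)*333 - 14)/((-1/6*(-380)**2)) = (-118*333 - 14)/((-1/6*144400)) = (-39294 - 14)/(-72200/3) = -39308*(-3/72200) = 29481/18050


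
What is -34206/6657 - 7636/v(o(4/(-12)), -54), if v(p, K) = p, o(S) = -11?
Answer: 16818862/24409 ≈ 689.04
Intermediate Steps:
-34206/6657 - 7636/v(o(4/(-12)), -54) = -34206/6657 - 7636/(-11) = -34206*1/6657 - 7636*(-1/11) = -11402/2219 + 7636/11 = 16818862/24409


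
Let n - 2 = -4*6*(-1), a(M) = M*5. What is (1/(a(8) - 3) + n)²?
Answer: 927369/1369 ≈ 677.41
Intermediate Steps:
a(M) = 5*M
n = 26 (n = 2 - 4*6*(-1) = 2 - 24*(-1) = 2 + 24 = 26)
(1/(a(8) - 3) + n)² = (1/(5*8 - 3) + 26)² = (1/(40 - 3) + 26)² = (1/37 + 26)² = (963/37)² = 927369/1369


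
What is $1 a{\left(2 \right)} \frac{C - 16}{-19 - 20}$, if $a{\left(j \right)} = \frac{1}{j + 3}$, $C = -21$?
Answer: $\frac{37}{195} \approx 0.18974$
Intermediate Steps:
$a{\left(j \right)} = \frac{1}{3 + j}$
$1 a{\left(2 \right)} \frac{C - 16}{-19 - 20} = 1 \frac{1}{3 + 2} \frac{-21 - 16}{-19 - 20} = 1 \cdot \frac{1}{5} \left(- \frac{37}{-39}\right) = 1 \cdot \frac{1}{5} \left(\left(-37\right) \left(- \frac{1}{39}\right)\right) = \frac{1}{5} \cdot \frac{37}{39} = \frac{37}{195}$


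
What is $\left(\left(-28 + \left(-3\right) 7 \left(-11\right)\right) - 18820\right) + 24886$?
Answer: $6269$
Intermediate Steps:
$\left(\left(-28 + \left(-3\right) 7 \left(-11\right)\right) - 18820\right) + 24886 = \left(\left(-28 - -231\right) - 18820\right) + 24886 = \left(\left(-28 + 231\right) - 18820\right) + 24886 = \left(203 - 18820\right) + 24886 = -18617 + 24886 = 6269$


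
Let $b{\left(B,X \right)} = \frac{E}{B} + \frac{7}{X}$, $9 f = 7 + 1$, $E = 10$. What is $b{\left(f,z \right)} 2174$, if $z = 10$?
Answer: $\frac{259793}{10} \approx 25979.0$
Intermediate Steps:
$f = \frac{8}{9}$ ($f = \frac{7 + 1}{9} = \frac{1}{9} \cdot 8 = \frac{8}{9} \approx 0.88889$)
$b{\left(B,X \right)} = \frac{7}{X} + \frac{10}{B}$ ($b{\left(B,X \right)} = \frac{10}{B} + \frac{7}{X} = \frac{7}{X} + \frac{10}{B}$)
$b{\left(f,z \right)} 2174 = \left(\frac{7}{10} + \frac{10}{\frac{8}{9}}\right) 2174 = \left(7 \cdot \frac{1}{10} + 10 \cdot \frac{9}{8}\right) 2174 = \left(\frac{7}{10} + \frac{45}{4}\right) 2174 = \frac{239}{20} \cdot 2174 = \frac{259793}{10}$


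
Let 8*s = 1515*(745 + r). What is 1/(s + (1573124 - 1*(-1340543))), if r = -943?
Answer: 4/11504683 ≈ 3.4768e-7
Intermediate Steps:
s = -149985/4 (s = (1515*(745 - 943))/8 = (1515*(-198))/8 = (⅛)*(-299970) = -149985/4 ≈ -37496.)
1/(s + (1573124 - 1*(-1340543))) = 1/(-149985/4 + (1573124 - 1*(-1340543))) = 1/(-149985/4 + (1573124 + 1340543)) = 1/(-149985/4 + 2913667) = 1/(11504683/4) = 4/11504683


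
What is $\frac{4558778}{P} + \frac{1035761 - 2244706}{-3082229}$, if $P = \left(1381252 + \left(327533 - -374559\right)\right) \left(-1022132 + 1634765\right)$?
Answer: $\frac{110215794469447343}{280994771863990872} \approx 0.39223$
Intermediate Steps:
$P = 1276325284752$ ($P = \left(1381252 + \left(327533 + 374559\right)\right) 612633 = \left(1381252 + 702092\right) 612633 = 2083344 \cdot 612633 = 1276325284752$)
$\frac{4558778}{P} + \frac{1035761 - 2244706}{-3082229} = \frac{4558778}{1276325284752} + \frac{1035761 - 2244706}{-3082229} = 4558778 \cdot \frac{1}{1276325284752} - - \frac{1208945}{3082229} = \frac{325627}{91166091768} + \frac{1208945}{3082229} = \frac{110215794469447343}{280994771863990872}$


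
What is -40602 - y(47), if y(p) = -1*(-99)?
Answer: -40701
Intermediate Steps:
y(p) = 99
-40602 - y(47) = -40602 - 1*99 = -40602 - 99 = -40701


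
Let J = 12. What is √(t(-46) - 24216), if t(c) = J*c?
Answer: 24*I*√43 ≈ 157.38*I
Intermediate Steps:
t(c) = 12*c
√(t(-46) - 24216) = √(12*(-46) - 24216) = √(-552 - 24216) = √(-24768) = 24*I*√43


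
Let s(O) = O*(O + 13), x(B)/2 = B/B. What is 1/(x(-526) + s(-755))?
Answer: 1/560212 ≈ 1.7850e-6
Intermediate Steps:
x(B) = 2 (x(B) = 2*(B/B) = 2*1 = 2)
s(O) = O*(13 + O)
1/(x(-526) + s(-755)) = 1/(2 - 755*(13 - 755)) = 1/(2 - 755*(-742)) = 1/(2 + 560210) = 1/560212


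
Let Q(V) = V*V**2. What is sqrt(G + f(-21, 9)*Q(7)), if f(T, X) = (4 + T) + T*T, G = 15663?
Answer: sqrt(161095) ≈ 401.37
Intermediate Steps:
Q(V) = V**3
f(T, X) = 4 + T + T**2 (f(T, X) = (4 + T) + T**2 = 4 + T + T**2)
sqrt(G + f(-21, 9)*Q(7)) = sqrt(15663 + (4 - 21 + (-21)**2)*7**3) = sqrt(15663 + (4 - 21 + 441)*343) = sqrt(15663 + 424*343) = sqrt(15663 + 145432) = sqrt(161095)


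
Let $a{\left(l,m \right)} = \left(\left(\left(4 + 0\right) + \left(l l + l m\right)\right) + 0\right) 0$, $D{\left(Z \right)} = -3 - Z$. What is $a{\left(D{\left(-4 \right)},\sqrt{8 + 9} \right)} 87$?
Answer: $0$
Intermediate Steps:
$a{\left(l,m \right)} = 0$ ($a{\left(l,m \right)} = \left(\left(4 + \left(l^{2} + l m\right)\right) + 0\right) 0 = \left(\left(4 + l^{2} + l m\right) + 0\right) 0 = \left(4 + l^{2} + l m\right) 0 = 0$)
$a{\left(D{\left(-4 \right)},\sqrt{8 + 9} \right)} 87 = 0 \cdot 87 = 0$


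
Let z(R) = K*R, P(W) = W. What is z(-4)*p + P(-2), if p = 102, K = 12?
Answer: -4898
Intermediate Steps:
z(R) = 12*R
z(-4)*p + P(-2) = (12*(-4))*102 - 2 = -48*102 - 2 = -4896 - 2 = -4898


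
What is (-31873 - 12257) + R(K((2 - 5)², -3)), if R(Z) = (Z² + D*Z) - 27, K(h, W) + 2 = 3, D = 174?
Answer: -43982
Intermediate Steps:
K(h, W) = 1 (K(h, W) = -2 + 3 = 1)
R(Z) = -27 + Z² + 174*Z (R(Z) = (Z² + 174*Z) - 27 = -27 + Z² + 174*Z)
(-31873 - 12257) + R(K((2 - 5)², -3)) = (-31873 - 12257) + (-27 + 1² + 174*1) = -44130 + (-27 + 1 + 174) = -44130 + 148 = -43982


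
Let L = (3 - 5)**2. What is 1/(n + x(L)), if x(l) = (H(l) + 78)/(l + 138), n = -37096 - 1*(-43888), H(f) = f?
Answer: 71/482273 ≈ 0.00014722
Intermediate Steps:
n = 6792 (n = -37096 + 43888 = 6792)
L = 4 (L = (-2)**2 = 4)
x(l) = (78 + l)/(138 + l) (x(l) = (l + 78)/(l + 138) = (78 + l)/(138 + l))
1/(n + x(L)) = 1/(6792 + (78 + 4)/(138 + 4)) = 1/(6792 + 82/142) = 1/(6792 + (1/142)*82) = 1/(6792 + 41/71) = 1/(482273/71) = 71/482273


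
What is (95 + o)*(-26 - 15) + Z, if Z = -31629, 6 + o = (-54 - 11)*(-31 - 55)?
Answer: -264468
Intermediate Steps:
o = 5584 (o = -6 + (-54 - 11)*(-31 - 55) = -6 - 65*(-86) = -6 + 5590 = 5584)
(95 + o)*(-26 - 15) + Z = (95 + 5584)*(-26 - 15) - 31629 = 5679*(-41) - 31629 = -232839 - 31629 = -264468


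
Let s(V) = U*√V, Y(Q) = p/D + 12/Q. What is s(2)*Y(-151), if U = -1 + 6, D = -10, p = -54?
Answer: 4017*√2/151 ≈ 37.622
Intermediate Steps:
Y(Q) = 27/5 + 12/Q (Y(Q) = -54/(-10) + 12/Q = -54*(-⅒) + 12/Q = 27/5 + 12/Q)
U = 5
s(V) = 5*√V
s(2)*Y(-151) = (5*√2)*(27/5 + 12/(-151)) = (5*√2)*(27/5 + 12*(-1/151)) = (5*√2)*(27/5 - 12/151) = (5*√2)*(4017/755) = 4017*√2/151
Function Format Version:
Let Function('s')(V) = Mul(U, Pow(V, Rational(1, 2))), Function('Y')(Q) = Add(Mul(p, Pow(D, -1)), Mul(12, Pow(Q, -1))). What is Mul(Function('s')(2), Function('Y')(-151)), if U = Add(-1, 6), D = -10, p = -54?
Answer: Mul(Rational(4017, 151), Pow(2, Rational(1, 2))) ≈ 37.622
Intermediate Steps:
Function('Y')(Q) = Add(Rational(27, 5), Mul(12, Pow(Q, -1))) (Function('Y')(Q) = Add(Mul(-54, Pow(-10, -1)), Mul(12, Pow(Q, -1))) = Add(Mul(-54, Rational(-1, 10)), Mul(12, Pow(Q, -1))) = Add(Rational(27, 5), Mul(12, Pow(Q, -1))))
U = 5
Function('s')(V) = Mul(5, Pow(V, Rational(1, 2)))
Mul(Function('s')(2), Function('Y')(-151)) = Mul(Mul(5, Pow(2, Rational(1, 2))), Add(Rational(27, 5), Mul(12, Pow(-151, -1)))) = Mul(Mul(5, Pow(2, Rational(1, 2))), Add(Rational(27, 5), Mul(12, Rational(-1, 151)))) = Mul(Mul(5, Pow(2, Rational(1, 2))), Add(Rational(27, 5), Rational(-12, 151))) = Mul(Mul(5, Pow(2, Rational(1, 2))), Rational(4017, 755)) = Mul(Rational(4017, 151), Pow(2, Rational(1, 2)))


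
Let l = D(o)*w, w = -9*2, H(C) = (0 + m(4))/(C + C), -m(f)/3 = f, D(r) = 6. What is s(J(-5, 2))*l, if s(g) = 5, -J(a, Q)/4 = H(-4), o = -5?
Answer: -540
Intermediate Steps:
m(f) = -3*f
H(C) = -6/C (H(C) = (0 - 3*4)/(C + C) = (0 - 12)/((2*C)) = -6/C)
J(a, Q) = -6 (J(a, Q) = -(-24)/(-4) = -(-24)*(-1)/4 = -4*3/2 = -6)
w = -18
l = -108 (l = 6*(-18) = -108)
s(J(-5, 2))*l = 5*(-108) = -540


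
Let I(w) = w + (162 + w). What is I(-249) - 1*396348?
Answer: -396684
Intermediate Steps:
I(w) = 162 + 2*w
I(-249) - 1*396348 = (162 + 2*(-249)) - 1*396348 = (162 - 498) - 396348 = -336 - 396348 = -396684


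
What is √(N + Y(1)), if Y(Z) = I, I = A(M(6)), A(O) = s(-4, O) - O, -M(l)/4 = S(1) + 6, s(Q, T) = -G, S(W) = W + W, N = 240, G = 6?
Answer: √266 ≈ 16.310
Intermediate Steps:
S(W) = 2*W
s(Q, T) = -6 (s(Q, T) = -1*6 = -6)
M(l) = -32 (M(l) = -4*(2*1 + 6) = -4*(2 + 6) = -4*8 = -32)
A(O) = -6 - O
I = 26 (I = -6 - 1*(-32) = -6 + 32 = 26)
Y(Z) = 26
√(N + Y(1)) = √(240 + 26) = √266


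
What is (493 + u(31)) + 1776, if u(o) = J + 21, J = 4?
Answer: 2294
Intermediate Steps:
u(o) = 25 (u(o) = 4 + 21 = 25)
(493 + u(31)) + 1776 = (493 + 25) + 1776 = 518 + 1776 = 2294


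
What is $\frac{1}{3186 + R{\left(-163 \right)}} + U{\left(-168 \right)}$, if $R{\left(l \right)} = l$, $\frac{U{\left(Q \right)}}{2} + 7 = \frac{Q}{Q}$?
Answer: $- \frac{36275}{3023} \approx -12.0$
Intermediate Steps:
$U{\left(Q \right)} = -12$ ($U{\left(Q \right)} = -14 + 2 \frac{Q}{Q} = -14 + 2 \cdot 1 = -14 + 2 = -12$)
$\frac{1}{3186 + R{\left(-163 \right)}} + U{\left(-168 \right)} = \frac{1}{3186 - 163} - 12 = \frac{1}{3023} - 12 = - \frac{36275}{3023}$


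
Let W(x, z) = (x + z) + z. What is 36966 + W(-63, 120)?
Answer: 37143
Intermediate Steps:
W(x, z) = x + 2*z
36966 + W(-63, 120) = 36966 + (-63 + 2*120) = 36966 + (-63 + 240) = 36966 + 177 = 37143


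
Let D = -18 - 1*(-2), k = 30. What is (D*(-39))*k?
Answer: 18720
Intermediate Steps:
D = -16 (D = -18 + 2 = -16)
(D*(-39))*k = -16*(-39)*30 = 624*30 = 18720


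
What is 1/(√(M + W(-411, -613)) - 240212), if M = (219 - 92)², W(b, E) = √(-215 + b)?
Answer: -1/(240212 - √(16129 + I*√626)) ≈ -4.1652e-6 - 1.7089e-12*I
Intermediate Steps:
M = 16129 (M = 127² = 16129)
1/(√(M + W(-411, -613)) - 240212) = 1/(√(16129 + √(-215 - 411)) - 240212) = 1/(√(16129 + √(-626)) - 240212) = 1/(√(16129 + I*√626) - 240212) = 1/(-240212 + √(16129 + I*√626))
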